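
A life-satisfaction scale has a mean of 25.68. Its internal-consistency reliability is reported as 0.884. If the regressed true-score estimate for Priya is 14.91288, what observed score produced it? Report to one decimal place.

13.5

T̂ = ρX + (1 − ρ)μ  ⇒  X = (T̂ − (1 − ρ)μ) / ρ
X = (14.91288 − 0.116 × 25.68) / 0.884 = (14.91288 − 2.97888) / 0.884 = 11.93400 / 0.884 = 13.500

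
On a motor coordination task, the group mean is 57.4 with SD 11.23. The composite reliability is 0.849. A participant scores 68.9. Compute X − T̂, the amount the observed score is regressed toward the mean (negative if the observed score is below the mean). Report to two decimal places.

1.74

T̂ = ρX + (1 − ρ)μ
  = 0.849 × 68.9 + 0.151 × 57.4
  = 58.4961 + 8.6674
  = 67.1635
  ≈ 67.163
X − T̂ = 68.9 − 67.163 = 1.737 → 1.74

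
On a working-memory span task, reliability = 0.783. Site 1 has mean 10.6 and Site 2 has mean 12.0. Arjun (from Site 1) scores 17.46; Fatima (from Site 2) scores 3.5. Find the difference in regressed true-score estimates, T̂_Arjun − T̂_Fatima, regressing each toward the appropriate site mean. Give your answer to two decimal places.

10.63

T̂_Arjun = 0.783(17.46) + 0.217(10.6) = 15.9714
T̂_Fatima = 0.783(3.5) + 0.217(12.0) = 5.3445
Difference = 15.9714 − 5.3445 = 10.6269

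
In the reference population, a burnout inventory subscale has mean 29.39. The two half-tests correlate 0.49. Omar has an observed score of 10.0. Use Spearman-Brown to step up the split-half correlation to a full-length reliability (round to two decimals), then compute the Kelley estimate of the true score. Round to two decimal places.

16.59

Spearman-Brown: ρ = 2r/(1 + r) = 2(0.49)/(1 + 0.49) = 0.980/1.49 = 0.6577 → 0.66
T̂ = 0.66(10.0) + 0.34(29.39) = 6.600 + 9.9926 = 16.593 → 16.59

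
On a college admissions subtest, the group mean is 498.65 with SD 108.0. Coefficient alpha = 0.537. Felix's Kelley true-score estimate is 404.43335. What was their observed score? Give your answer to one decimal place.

323.2

T̂ = ρX + (1 − ρ)μ  ⇒  X = (T̂ − (1 − ρ)μ) / ρ
X = (404.43335 − 0.463 × 498.65) / 0.537 = (404.43335 − 230.87495) / 0.537 = 173.55840 / 0.537 = 323.200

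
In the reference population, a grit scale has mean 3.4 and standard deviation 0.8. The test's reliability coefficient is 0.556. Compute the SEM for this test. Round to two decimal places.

SEM = SD · √(1 − ρ) = 0.8 × √0.444 = 0.8 × 0.6663 = 0.533

0.53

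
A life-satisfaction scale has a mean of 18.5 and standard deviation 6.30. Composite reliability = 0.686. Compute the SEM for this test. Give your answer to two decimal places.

3.53

SEM = SD · √(1 − ρ) = 6.30 × √0.314 = 6.30 × 0.5604 = 3.530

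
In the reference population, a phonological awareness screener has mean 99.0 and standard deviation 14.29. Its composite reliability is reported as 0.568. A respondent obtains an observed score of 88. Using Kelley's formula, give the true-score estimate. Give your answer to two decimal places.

92.75

T̂ = ρX + (1 − ρ)μ
  = 0.568 × 88 + 0.432 × 99.0
  = 49.984 + 42.7680
  = 92.752
  ≈ 92.75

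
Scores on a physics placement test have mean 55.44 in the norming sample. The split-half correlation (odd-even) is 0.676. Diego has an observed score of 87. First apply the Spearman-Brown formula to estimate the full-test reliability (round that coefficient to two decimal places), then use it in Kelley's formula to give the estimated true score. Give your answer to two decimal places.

Spearman-Brown: ρ = 2r/(1 + r) = 2(0.676)/(1 + 0.676) = 1.3520/1.676 = 0.8067 → 0.81
Regress the observed score toward the mean by the unreliability: T̂ = 0.81·87 + 0.19·55.44 = 70.47 + 10.5336 = 81.004.

81.00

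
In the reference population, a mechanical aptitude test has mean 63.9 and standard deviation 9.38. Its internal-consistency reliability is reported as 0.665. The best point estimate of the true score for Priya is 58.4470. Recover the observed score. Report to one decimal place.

55.7

T̂ = ρX + (1 − ρ)μ  ⇒  X = (T̂ − (1 − ρ)μ) / ρ
X = (58.4470 − 0.335 × 63.9) / 0.665 = (58.4470 − 21.4065) / 0.665 = 37.0405 / 0.665 = 55.700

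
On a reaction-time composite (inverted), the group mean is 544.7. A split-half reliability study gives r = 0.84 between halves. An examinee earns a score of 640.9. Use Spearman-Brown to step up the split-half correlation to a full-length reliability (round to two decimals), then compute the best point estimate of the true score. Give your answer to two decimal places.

632.24

Spearman-Brown: ρ = 2r/(1 + r) = 2(0.84)/(1 + 0.84) = 1.680/1.84 = 0.9130 → 0.91
Regress the observed score toward the mean by the unreliability: T̂ = 0.91·640.9 + 0.09·544.7 = 583.219 + 49.023 = 632.242.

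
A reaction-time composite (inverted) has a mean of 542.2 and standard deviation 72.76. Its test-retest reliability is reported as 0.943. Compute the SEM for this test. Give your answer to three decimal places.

17.371

SEM = SD · √(1 − ρ) = 72.76 × √0.057 = 72.76 × 0.2387 = 17.3712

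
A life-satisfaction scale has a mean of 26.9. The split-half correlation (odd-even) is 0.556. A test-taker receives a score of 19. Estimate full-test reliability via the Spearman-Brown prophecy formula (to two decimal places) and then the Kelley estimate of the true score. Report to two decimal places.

Spearman-Brown: ρ = 2r/(1 + r) = 2(0.556)/(1 + 0.556) = 1.1120/1.556 = 0.7147 → 0.71
T̂ = ρX + (1 − ρ)μ
  = 0.71 × 19 + 0.29 × 26.9
  = 13.49 + 7.801
  = 21.291
  ≈ 21.29

21.29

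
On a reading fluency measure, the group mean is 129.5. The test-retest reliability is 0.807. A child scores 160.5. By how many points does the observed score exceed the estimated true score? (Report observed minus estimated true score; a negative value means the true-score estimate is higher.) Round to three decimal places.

5.983

T̂ = 0.807(160.5) + 0.193(129.5) = 129.5235 + 24.9935 = 154.51700 → 154.5170
X − T̂ = 160.5 − 154.5170 = 5.9830 → 5.983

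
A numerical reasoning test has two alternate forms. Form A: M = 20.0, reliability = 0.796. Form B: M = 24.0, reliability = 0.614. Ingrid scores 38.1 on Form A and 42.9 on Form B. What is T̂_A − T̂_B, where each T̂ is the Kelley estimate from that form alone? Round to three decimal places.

T̂_A = 0.796(38.1) + 0.204(20.0) = 34.40760
T̂_B = 0.614(42.9) + 0.386(24.0) = 35.60460
T̂_A − T̂_B = -1.19700

-1.197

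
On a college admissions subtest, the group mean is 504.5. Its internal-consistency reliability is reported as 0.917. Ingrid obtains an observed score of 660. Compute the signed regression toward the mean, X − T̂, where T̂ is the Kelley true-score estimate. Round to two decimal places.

12.91

T̂ = ρX + (1 − ρ)μ
  = 0.917 × 660 + 0.083 × 504.5
  = 605.220 + 41.8735
  = 647.0935
  ≈ 647.093
X − T̂ = 660 − 647.093 = 12.907 → 12.91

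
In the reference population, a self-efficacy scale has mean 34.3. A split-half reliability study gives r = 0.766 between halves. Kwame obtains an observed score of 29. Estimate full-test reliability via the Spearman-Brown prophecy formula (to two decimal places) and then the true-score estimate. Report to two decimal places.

29.69

Spearman-Brown: ρ = 2r/(1 + r) = 2(0.766)/(1 + 0.766) = 1.5320/1.766 = 0.8675 → 0.87
T̂ = ρX + (1 − ρ)μ
  = 0.87 × 29 + 0.13 × 34.3
  = 25.23 + 4.459
  = 29.689
  ≈ 29.69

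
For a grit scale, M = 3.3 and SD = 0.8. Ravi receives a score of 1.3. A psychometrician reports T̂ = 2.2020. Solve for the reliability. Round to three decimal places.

T̂ = ρX + (1 − ρ)μ  ⇒  T̂ − μ = ρ(X − μ)
ρ = (T̂ − μ)/(X − μ) = (2.2020 − 3.3) / (1.3 − 3.3) = -1.0980 / -2.0 = 0.54900

0.549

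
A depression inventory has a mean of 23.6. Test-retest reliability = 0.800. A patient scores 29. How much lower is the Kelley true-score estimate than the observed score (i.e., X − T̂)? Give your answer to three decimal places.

T̂ = 0.800(29) + 0.200(23.6) = 23.200 + 4.7200 = 27.92000 → 27.9200
X − T̂ = 29 − 27.9200 = 1.0800 → 1.080

1.080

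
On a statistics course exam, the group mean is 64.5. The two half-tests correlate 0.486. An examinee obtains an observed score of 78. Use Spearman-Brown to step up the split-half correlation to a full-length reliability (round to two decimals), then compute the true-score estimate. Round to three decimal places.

Spearman-Brown: ρ = 2r/(1 + r) = 2(0.486)/(1 + 0.486) = 0.9720/1.486 = 0.6541 → 0.65
T̂ = ρX + (1 − ρ)μ
  = 0.65 × 78 + 0.35 × 64.5
  = 50.70 + 22.575
  = 73.2750
  ≈ 73.275

73.275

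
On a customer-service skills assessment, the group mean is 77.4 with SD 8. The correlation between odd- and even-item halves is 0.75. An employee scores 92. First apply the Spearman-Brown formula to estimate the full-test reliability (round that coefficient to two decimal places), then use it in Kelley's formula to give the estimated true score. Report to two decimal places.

89.96

Spearman-Brown: ρ = 2r/(1 + r) = 2(0.75)/(1 + 0.75) = 1.500/1.75 = 0.8571 → 0.86
T̂ = ρX + (1 − ρ)μ
  = 0.86 × 92 + 0.14 × 77.4
  = 79.12 + 10.836
  = 89.956
  ≈ 89.96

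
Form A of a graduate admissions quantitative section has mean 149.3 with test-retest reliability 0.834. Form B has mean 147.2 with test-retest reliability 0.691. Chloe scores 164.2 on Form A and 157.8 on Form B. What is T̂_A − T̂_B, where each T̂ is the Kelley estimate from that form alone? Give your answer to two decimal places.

7.20

T̂_A = 0.834(164.2) + 0.166(149.3) = 161.7266
T̂_B = 0.691(157.8) + 0.309(147.2) = 154.5246
T̂_A − T̂_B = 7.2020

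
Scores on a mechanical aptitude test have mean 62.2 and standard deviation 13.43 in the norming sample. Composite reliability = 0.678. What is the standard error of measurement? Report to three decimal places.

7.621

SEM = SD · √(1 − ρ) = 13.43 × √0.322 = 13.43 × 0.5675 = 7.6209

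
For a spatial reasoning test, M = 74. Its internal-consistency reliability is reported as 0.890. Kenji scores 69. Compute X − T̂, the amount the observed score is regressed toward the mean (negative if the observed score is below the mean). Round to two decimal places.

Regress the observed score toward the mean by the unreliability: T̂ = 0.890·69 + 0.110·74 = 61.410 + 8.140 = 69.5500.
X − T̂ = 69 − 69.550 = -0.550 → -0.55

-0.55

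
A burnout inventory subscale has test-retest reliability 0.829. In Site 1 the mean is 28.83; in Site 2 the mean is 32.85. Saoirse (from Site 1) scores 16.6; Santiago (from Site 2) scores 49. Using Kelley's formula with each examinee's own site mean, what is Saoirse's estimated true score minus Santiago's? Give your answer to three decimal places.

T̂_Saoirse = 0.829(16.6) + 0.171(28.83) = 18.69133
T̂_Santiago = 0.829(49) + 0.171(32.85) = 46.23835
Difference = 18.69133 − 46.23835 = -27.54702

-27.547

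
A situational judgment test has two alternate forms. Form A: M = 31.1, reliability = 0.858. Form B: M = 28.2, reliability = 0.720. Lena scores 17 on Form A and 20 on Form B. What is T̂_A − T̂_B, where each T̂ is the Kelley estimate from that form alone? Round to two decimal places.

-3.29

T̂_A = 0.858(17) + 0.142(31.1) = 19.0022
T̂_B = 0.720(20) + 0.280(28.2) = 22.2960
T̂_A − T̂_B = -3.2938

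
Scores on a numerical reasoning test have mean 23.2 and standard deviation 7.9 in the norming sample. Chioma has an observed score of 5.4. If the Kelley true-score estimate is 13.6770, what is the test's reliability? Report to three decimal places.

0.535

T̂ = ρX + (1 − ρ)μ  ⇒  T̂ − μ = ρ(X − μ)
ρ = (T̂ − μ)/(X − μ) = (13.6770 − 23.2) / (5.4 − 23.2) = -9.5230 / -17.8 = 0.53500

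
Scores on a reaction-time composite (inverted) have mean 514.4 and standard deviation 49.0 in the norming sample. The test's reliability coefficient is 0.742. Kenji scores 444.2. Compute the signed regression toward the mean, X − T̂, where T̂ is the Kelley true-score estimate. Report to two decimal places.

T̂ = ρX + (1 − ρ)μ
  = 0.742 × 444.2 + 0.258 × 514.4
  = 329.5964 + 132.7152
  = 462.3116
  ≈ 462.312
X − T̂ = 444.2 − 462.312 = -18.112 → -18.11

-18.11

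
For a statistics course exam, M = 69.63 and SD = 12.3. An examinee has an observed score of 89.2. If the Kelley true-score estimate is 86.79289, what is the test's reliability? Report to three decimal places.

0.877

T̂ = ρX + (1 − ρ)μ  ⇒  T̂ − μ = ρ(X − μ)
ρ = (T̂ − μ)/(X − μ) = (86.79289 − 69.63) / (89.2 − 69.63) = 17.16289 / 19.57 = 0.87700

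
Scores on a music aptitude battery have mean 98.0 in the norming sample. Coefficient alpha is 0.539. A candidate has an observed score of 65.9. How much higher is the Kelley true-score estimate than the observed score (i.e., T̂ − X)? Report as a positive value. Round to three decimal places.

14.798

T̂ = 0.539(65.9) + 0.461(98.0) = 35.5201 + 45.1780 = 80.69810 → 80.6981
T̂ − X = 80.6981 − 65.9 = 14.7981 → 14.798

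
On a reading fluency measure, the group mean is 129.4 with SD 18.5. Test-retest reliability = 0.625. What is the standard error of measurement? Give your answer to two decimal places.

SEM = SD · √(1 − ρ) = 18.5 × √0.375 = 18.5 × 0.6124 = 11.329

11.33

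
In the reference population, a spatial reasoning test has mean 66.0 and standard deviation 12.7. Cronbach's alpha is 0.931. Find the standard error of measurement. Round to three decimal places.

SEM = SD · √(1 − ρ) = 12.7 × √0.069 = 12.7 × 0.2627 = 3.3360

3.336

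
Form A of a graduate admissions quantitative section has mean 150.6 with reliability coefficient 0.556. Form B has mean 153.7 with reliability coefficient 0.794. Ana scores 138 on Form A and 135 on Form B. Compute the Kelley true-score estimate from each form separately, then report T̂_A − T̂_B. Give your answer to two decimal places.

T̂_A = 0.556(138) + 0.444(150.6) = 143.5944
T̂_B = 0.794(135) + 0.206(153.7) = 138.8522
T̂_A − T̂_B = 4.7422

4.74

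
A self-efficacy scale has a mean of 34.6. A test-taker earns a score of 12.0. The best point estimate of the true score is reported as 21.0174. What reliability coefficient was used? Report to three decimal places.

T̂ = ρX + (1 − ρ)μ  ⇒  T̂ − μ = ρ(X − μ)
ρ = (T̂ − μ)/(X − μ) = (21.0174 − 34.6) / (12.0 − 34.6) = -13.5826 / -22.6 = 0.60100

0.601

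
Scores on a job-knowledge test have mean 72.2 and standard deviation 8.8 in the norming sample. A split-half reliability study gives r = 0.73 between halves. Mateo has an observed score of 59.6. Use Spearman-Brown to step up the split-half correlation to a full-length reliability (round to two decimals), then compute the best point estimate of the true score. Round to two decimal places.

61.62

Spearman-Brown: ρ = 2r/(1 + r) = 2(0.73)/(1 + 0.73) = 1.460/1.73 = 0.8439 → 0.84
T̂ = ρX + (1 − ρ)μ
  = 0.84 × 59.6 + 0.16 × 72.2
  = 50.064 + 11.552
  = 61.616
  ≈ 61.62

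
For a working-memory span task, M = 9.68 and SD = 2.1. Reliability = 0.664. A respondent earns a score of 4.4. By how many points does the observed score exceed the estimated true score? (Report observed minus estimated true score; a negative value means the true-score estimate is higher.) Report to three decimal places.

-1.774

T̂ = 0.664(4.4) + 0.336(9.68) = 2.9216 + 3.25248 = 6.17408 → 6.1741
X − T̂ = 4.4 − 6.1741 = -1.7741 → -1.774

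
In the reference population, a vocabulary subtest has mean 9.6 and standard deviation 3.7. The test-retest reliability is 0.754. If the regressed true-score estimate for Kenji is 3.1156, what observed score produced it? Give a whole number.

T̂ = ρX + (1 − ρ)μ  ⇒  X = (T̂ − (1 − ρ)μ) / ρ
X = (3.1156 − 0.246 × 9.6) / 0.754 = (3.1156 − 2.3616) / 0.754 = 0.7540 / 0.754 = 1.00

1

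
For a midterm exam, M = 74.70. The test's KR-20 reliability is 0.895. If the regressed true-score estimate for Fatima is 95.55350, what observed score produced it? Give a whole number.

98

T̂ = ρX + (1 − ρ)μ  ⇒  X = (T̂ − (1 − ρ)μ) / ρ
X = (95.55350 − 0.105 × 74.70) / 0.895 = (95.55350 − 7.84350) / 0.895 = 87.71000 / 0.895 = 98.00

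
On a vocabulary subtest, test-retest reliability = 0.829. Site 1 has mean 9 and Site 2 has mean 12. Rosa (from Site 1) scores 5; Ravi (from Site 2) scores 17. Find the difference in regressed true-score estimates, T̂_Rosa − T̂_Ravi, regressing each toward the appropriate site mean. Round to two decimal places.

T̂_Rosa = 0.829(5) + 0.171(9) = 5.6840
T̂_Ravi = 0.829(17) + 0.171(12) = 16.1450
Difference = 5.6840 − 16.1450 = -10.4610

-10.46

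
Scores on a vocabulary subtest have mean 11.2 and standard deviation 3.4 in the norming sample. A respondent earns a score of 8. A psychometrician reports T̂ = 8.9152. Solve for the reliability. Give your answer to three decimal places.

0.714

T̂ = ρX + (1 − ρ)μ  ⇒  T̂ − μ = ρ(X − μ)
ρ = (T̂ − μ)/(X − μ) = (8.9152 − 11.2) / (8 − 11.2) = -2.2848 / -3.2 = 0.71400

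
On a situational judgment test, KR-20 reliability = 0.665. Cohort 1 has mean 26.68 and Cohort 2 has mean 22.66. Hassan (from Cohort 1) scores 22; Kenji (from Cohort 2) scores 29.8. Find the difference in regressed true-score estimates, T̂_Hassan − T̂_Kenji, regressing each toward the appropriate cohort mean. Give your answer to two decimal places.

-3.84

T̂_Hassan = 0.665(22) + 0.335(26.68) = 23.5678
T̂_Kenji = 0.665(29.8) + 0.335(22.66) = 27.4081
Difference = 23.5678 − 27.4081 = -3.8403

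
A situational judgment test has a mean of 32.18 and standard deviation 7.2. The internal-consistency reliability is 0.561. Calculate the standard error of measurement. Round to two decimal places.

4.77

SEM = SD · √(1 − ρ) = 7.2 × √0.439 = 7.2 × 0.6626 = 4.771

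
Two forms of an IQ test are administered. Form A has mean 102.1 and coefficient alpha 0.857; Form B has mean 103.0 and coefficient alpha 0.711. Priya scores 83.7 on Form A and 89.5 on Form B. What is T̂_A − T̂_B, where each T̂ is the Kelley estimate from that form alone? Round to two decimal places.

T̂_A = 0.857(83.7) + 0.143(102.1) = 86.3312
T̂_B = 0.711(89.5) + 0.289(103.0) = 93.4015
T̂_A − T̂_B = -7.0703

-7.07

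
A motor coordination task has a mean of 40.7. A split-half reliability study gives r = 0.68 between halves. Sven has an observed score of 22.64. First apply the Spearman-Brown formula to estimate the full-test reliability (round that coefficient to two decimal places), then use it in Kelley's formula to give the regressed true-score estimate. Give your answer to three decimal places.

26.071

Spearman-Brown: ρ = 2r/(1 + r) = 2(0.68)/(1 + 0.68) = 1.360/1.68 = 0.8095 → 0.81
T̂ = 0.81(22.64) + 0.19(40.7) = 18.3384 + 7.733 = 26.0714 → 26.071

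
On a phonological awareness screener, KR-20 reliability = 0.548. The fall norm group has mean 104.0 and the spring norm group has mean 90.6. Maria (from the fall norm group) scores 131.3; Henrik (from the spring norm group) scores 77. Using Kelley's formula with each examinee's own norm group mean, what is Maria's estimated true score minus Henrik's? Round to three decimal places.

35.813

T̂_Maria = 0.548(131.3) + 0.452(104.0) = 118.96040
T̂_Henrik = 0.548(77) + 0.452(90.6) = 83.14720
Difference = 118.96040 − 83.14720 = 35.81320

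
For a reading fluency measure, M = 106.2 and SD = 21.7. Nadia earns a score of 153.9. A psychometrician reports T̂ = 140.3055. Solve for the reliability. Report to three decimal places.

0.715

T̂ = ρX + (1 − ρ)μ  ⇒  T̂ − μ = ρ(X − μ)
ρ = (T̂ − μ)/(X − μ) = (140.3055 − 106.2) / (153.9 − 106.2) = 34.1055 / 47.7 = 0.71500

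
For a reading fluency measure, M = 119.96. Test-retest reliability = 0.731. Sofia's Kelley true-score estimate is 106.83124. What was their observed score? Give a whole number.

102

T̂ = ρX + (1 − ρ)μ  ⇒  X = (T̂ − (1 − ρ)μ) / ρ
X = (106.83124 − 0.269 × 119.96) / 0.731 = (106.83124 − 32.26924) / 0.731 = 74.56200 / 0.731 = 102.00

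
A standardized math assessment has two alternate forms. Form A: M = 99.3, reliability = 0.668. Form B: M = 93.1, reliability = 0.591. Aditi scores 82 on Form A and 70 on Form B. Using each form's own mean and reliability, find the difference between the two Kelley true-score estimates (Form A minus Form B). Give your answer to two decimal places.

8.30

T̂_A = 0.668(82) + 0.332(99.3) = 87.7436
T̂_B = 0.591(70) + 0.409(93.1) = 79.4479
T̂_A − T̂_B = 8.2957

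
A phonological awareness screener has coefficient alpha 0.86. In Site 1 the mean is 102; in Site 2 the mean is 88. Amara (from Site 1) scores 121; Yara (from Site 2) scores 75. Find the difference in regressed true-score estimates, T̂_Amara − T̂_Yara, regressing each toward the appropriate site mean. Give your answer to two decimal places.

41.52

T̂_Amara = 0.86(121) + 0.14(102) = 118.3400
T̂_Yara = 0.86(75) + 0.14(88) = 76.8200
Difference = 118.3400 − 76.8200 = 41.5200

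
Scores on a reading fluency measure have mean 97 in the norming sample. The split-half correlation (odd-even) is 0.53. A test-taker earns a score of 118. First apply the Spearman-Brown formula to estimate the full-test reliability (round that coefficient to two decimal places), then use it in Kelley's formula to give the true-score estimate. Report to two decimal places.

Spearman-Brown: ρ = 2r/(1 + r) = 2(0.53)/(1 + 0.53) = 1.060/1.53 = 0.6928 → 0.69
T̂ = ρX + (1 − ρ)μ
  = 0.69 × 118 + 0.31 × 97
  = 81.42 + 30.07
  = 111.490
  ≈ 111.49

111.49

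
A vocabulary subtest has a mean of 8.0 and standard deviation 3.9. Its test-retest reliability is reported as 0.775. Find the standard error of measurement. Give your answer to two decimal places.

SEM = SD · √(1 − ρ) = 3.9 × √0.225 = 3.9 × 0.4743 = 1.850

1.85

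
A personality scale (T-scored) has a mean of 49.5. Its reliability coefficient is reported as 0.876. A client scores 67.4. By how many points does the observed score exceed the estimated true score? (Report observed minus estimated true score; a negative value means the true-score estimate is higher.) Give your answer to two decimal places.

2.22

T̂ = 0.876(67.4) + 0.124(49.5) = 59.0424 + 6.1380 = 65.1804 → 65.180
X − T̂ = 67.4 − 65.180 = 2.220 → 2.22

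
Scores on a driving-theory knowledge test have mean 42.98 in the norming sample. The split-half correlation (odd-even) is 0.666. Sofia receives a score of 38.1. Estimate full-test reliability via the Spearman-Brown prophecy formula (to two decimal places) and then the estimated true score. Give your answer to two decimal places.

Spearman-Brown: ρ = 2r/(1 + r) = 2(0.666)/(1 + 0.666) = 1.3320/1.666 = 0.7995 → 0.80
T̂ = ρX + (1 − ρ)μ
  = 0.80 × 38.1 + 0.20 × 42.98
  = 30.480 + 8.5960
  = 39.076
  ≈ 39.08

39.08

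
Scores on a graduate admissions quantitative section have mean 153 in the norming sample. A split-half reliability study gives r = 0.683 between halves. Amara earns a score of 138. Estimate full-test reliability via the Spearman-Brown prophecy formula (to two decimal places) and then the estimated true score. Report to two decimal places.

140.85

Spearman-Brown: ρ = 2r/(1 + r) = 2(0.683)/(1 + 0.683) = 1.3660/1.683 = 0.8116 → 0.81
Kelley's formula gives T̂ = 0.81·138 + 0.19·153 = 111.78 + 29.07 = 140.850.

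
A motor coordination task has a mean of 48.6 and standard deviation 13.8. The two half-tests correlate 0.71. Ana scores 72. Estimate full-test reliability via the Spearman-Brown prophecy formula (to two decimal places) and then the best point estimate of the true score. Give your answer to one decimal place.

Spearman-Brown: ρ = 2r/(1 + r) = 2(0.71)/(1 + 0.71) = 1.420/1.71 = 0.8304 → 0.83
T̂ = ρX + (1 − ρ)μ
  = 0.83 × 72 + 0.17 × 48.6
  = 59.76 + 8.262
  = 68.02
  ≈ 68.0

68.0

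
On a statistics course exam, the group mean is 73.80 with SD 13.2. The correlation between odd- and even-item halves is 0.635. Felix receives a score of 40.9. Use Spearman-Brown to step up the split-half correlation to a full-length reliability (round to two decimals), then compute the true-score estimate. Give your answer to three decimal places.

48.138

Spearman-Brown: ρ = 2r/(1 + r) = 2(0.635)/(1 + 0.635) = 1.2700/1.635 = 0.7768 → 0.78
Regress the observed score toward the mean by the unreliability: T̂ = 0.78·40.9 + 0.22·73.80 = 31.902 + 16.2360 = 48.1380.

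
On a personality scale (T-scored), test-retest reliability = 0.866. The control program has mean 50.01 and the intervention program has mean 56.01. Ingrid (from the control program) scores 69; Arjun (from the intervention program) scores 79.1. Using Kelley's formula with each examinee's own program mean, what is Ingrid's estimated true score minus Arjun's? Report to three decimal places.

T̂_Ingrid = 0.866(69) + 0.134(50.01) = 66.45534
T̂_Arjun = 0.866(79.1) + 0.134(56.01) = 76.00594
Difference = 66.45534 − 76.00594 = -9.55060

-9.551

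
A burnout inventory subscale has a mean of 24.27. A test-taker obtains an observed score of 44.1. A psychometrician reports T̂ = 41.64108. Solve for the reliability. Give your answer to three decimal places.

T̂ = ρX + (1 − ρ)μ  ⇒  T̂ − μ = ρ(X − μ)
ρ = (T̂ − μ)/(X − μ) = (41.64108 − 24.27) / (44.1 − 24.27) = 17.37108 / 19.83 = 0.87600

0.876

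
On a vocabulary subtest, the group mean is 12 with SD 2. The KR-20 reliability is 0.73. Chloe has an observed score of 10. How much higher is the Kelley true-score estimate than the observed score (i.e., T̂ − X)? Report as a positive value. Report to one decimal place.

0.5

T̂ = 0.73(10) + 0.27(12) = 7.30 + 3.24 = 10.540 → 10.54
T̂ − X = 10.54 − 10 = 0.54 → 0.5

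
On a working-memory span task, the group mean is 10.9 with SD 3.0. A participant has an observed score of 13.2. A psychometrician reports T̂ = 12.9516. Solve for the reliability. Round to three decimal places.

T̂ = ρX + (1 − ρ)μ  ⇒  T̂ − μ = ρ(X − μ)
ρ = (T̂ − μ)/(X − μ) = (12.9516 − 10.9) / (13.2 − 10.9) = 2.0516 / 2.3 = 0.89200

0.892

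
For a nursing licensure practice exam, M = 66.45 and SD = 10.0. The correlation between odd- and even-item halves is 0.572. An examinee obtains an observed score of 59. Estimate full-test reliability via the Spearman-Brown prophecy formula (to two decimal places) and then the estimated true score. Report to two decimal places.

Spearman-Brown: ρ = 2r/(1 + r) = 2(0.572)/(1 + 0.572) = 1.1440/1.572 = 0.7277 → 0.73
T̂ = ρX + (1 − ρ)μ
  = 0.73 × 59 + 0.27 × 66.45
  = 43.07 + 17.9415
  = 61.011
  ≈ 61.01

61.01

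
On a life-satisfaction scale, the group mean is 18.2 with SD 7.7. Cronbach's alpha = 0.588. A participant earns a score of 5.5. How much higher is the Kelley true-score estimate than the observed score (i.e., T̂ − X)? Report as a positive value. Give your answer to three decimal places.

5.232

Kelley's formula gives T̂ = 0.588·5.5 + 0.412·18.2 = 3.2340 + 7.4984 = 10.73240.
T̂ − X = 10.7324 − 5.5 = 5.2324 → 5.232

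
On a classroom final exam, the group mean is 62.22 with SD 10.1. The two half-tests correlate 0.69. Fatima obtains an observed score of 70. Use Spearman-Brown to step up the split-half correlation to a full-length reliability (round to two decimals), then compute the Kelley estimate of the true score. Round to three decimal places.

Spearman-Brown: ρ = 2r/(1 + r) = 2(0.69)/(1 + 0.69) = 1.380/1.69 = 0.8166 → 0.82
T̂ = 0.82(70) + 0.18(62.22) = 57.40 + 11.1996 = 68.5996 → 68.600

68.600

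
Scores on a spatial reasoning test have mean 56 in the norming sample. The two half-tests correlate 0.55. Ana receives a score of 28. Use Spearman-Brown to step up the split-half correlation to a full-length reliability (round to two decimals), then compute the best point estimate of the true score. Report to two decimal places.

Spearman-Brown: ρ = 2r/(1 + r) = 2(0.55)/(1 + 0.55) = 1.100/1.55 = 0.7097 → 0.71
Kelley's formula gives T̂ = 0.71·28 + 0.29·56 = 19.88 + 16.24 = 36.120.

36.12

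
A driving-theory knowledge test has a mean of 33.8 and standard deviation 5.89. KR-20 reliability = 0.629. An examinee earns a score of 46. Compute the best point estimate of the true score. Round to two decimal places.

T̂ = 0.629(46) + 0.371(33.8) = 28.934 + 12.5398 = 41.474 → 41.47

41.47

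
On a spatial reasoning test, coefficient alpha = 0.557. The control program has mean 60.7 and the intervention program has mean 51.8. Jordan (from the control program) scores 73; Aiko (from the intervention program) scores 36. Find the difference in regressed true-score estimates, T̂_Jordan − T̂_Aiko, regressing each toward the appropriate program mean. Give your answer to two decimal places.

T̂_Jordan = 0.557(73) + 0.443(60.7) = 67.5511
T̂_Aiko = 0.557(36) + 0.443(51.8) = 42.9994
Difference = 67.5511 − 42.9994 = 24.5517

24.55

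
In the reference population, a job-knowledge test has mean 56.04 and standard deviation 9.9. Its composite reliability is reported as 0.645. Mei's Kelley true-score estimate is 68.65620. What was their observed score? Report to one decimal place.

T̂ = ρX + (1 − ρ)μ  ⇒  X = (T̂ − (1 − ρ)μ) / ρ
X = (68.65620 − 0.355 × 56.04) / 0.645 = (68.65620 − 19.89420) / 0.645 = 48.76200 / 0.645 = 75.600

75.6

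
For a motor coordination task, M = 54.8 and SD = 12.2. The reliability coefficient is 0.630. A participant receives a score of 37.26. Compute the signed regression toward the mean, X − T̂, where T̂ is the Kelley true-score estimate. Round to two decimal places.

-6.49

T̂ = 0.630(37.26) + 0.370(54.8) = 23.47380 + 20.2760 = 43.7498 → 43.750
X − T̂ = 37.26 − 43.750 = -6.490 → -6.49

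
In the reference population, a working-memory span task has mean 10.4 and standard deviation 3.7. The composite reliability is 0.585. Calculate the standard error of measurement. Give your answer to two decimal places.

SEM = SD · √(1 − ρ) = 3.7 × √0.415 = 3.7 × 0.6442 = 2.384

2.38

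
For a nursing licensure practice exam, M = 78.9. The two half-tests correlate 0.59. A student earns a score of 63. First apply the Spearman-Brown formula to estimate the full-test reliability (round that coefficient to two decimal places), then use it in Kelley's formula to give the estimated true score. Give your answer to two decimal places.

Spearman-Brown: ρ = 2r/(1 + r) = 2(0.59)/(1 + 0.59) = 1.180/1.59 = 0.7421 → 0.74
T̂ = ρX + (1 − ρ)μ
  = 0.74 × 63 + 0.26 × 78.9
  = 46.62 + 20.514
  = 67.134
  ≈ 67.13

67.13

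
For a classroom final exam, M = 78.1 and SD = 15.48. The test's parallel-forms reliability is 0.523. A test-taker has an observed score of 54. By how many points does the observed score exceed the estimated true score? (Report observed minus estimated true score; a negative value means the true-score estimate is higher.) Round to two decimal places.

T̂ = ρX + (1 − ρ)μ
  = 0.523 × 54 + 0.477 × 78.1
  = 28.242 + 37.2537
  = 65.4957
  ≈ 65.496
X − T̂ = 54 − 65.496 = -11.496 → -11.50

-11.50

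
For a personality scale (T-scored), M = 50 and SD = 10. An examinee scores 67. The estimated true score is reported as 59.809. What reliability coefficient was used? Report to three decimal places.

0.577

T̂ = ρX + (1 − ρ)μ  ⇒  T̂ − μ = ρ(X − μ)
ρ = (T̂ − μ)/(X − μ) = (59.809 − 50) / (67 − 50) = 9.809 / 17.0 = 0.57700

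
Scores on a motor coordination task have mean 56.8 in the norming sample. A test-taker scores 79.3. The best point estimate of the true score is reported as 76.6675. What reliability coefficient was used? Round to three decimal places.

T̂ = ρX + (1 − ρ)μ  ⇒  T̂ − μ = ρ(X − μ)
ρ = (T̂ − μ)/(X − μ) = (76.6675 − 56.8) / (79.3 − 56.8) = 19.8675 / 22.5 = 0.88300

0.883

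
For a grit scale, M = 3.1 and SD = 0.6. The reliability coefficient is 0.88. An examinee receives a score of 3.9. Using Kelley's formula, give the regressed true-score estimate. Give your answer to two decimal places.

3.80

T̂ = ρX + (1 − ρ)μ
  = 0.88 × 3.9 + 0.12 × 3.1
  = 3.432 + 0.372
  = 3.804
  ≈ 3.80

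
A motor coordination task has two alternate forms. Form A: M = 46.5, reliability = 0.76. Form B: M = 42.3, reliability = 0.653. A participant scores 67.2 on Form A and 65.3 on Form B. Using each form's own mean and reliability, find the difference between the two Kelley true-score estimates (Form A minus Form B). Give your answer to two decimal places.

4.91

T̂_A = 0.76(67.2) + 0.24(46.5) = 62.2320
T̂_B = 0.653(65.3) + 0.347(42.3) = 57.3190
T̂_A − T̂_B = 4.9130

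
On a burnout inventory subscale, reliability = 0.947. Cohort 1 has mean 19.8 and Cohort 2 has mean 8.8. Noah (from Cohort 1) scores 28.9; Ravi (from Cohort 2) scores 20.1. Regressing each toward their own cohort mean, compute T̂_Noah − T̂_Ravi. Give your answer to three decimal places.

8.917

T̂_Noah = 0.947(28.9) + 0.053(19.8) = 28.41770
T̂_Ravi = 0.947(20.1) + 0.053(8.8) = 19.50110
Difference = 28.41770 − 19.50110 = 8.91660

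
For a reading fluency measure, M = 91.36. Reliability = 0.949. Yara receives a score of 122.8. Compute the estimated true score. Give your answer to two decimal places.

121.20

Regress the observed score toward the mean by the unreliability: T̂ = 0.949·122.8 + 0.051·91.36 = 116.5372 + 4.65936 = 121.197.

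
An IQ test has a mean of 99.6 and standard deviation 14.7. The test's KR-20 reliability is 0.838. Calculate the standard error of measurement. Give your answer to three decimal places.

SEM = SD · √(1 − ρ) = 14.7 × √0.162 = 14.7 × 0.4025 = 5.9166

5.917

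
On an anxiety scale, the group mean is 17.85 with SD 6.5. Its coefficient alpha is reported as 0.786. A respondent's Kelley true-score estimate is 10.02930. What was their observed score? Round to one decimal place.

T̂ = ρX + (1 − ρ)μ  ⇒  X = (T̂ − (1 − ρ)μ) / ρ
X = (10.02930 − 0.214 × 17.85) / 0.786 = (10.02930 − 3.81990) / 0.786 = 6.20940 / 0.786 = 7.900

7.9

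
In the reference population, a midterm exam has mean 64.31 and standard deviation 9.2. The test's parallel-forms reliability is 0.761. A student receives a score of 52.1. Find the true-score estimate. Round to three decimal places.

55.018

T̂ = 0.761(52.1) + 0.239(64.31) = 39.6481 + 15.37009 = 55.0182 → 55.018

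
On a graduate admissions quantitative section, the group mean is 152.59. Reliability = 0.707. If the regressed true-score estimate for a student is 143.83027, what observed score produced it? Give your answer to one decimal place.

T̂ = ρX + (1 − ρ)μ  ⇒  X = (T̂ − (1 − ρ)μ) / ρ
X = (143.83027 − 0.293 × 152.59) / 0.707 = (143.83027 − 44.70887) / 0.707 = 99.12140 / 0.707 = 140.200

140.2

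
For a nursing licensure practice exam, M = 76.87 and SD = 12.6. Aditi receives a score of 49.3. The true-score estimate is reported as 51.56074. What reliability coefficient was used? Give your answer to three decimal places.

0.918

T̂ = ρX + (1 − ρ)μ  ⇒  T̂ − μ = ρ(X − μ)
ρ = (T̂ − μ)/(X − μ) = (51.56074 − 76.87) / (49.3 − 76.87) = -25.30926 / -27.57 = 0.91800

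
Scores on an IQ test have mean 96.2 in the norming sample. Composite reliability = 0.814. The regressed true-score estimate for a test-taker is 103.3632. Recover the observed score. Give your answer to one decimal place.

105.0

T̂ = ρX + (1 − ρ)μ  ⇒  X = (T̂ − (1 − ρ)μ) / ρ
X = (103.3632 − 0.186 × 96.2) / 0.814 = (103.3632 − 17.8932) / 0.814 = 85.4700 / 0.814 = 105.000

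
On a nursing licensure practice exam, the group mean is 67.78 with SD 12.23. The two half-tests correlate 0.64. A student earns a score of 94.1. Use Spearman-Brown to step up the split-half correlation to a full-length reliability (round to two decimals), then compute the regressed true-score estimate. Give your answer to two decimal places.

Spearman-Brown: ρ = 2r/(1 + r) = 2(0.64)/(1 + 0.64) = 1.280/1.64 = 0.7805 → 0.78
T̂ = 0.78(94.1) + 0.22(67.78) = 73.398 + 14.9116 = 88.310 → 88.31

88.31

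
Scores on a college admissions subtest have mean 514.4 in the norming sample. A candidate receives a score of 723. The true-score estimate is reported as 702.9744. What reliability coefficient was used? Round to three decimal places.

T̂ = ρX + (1 − ρ)μ  ⇒  T̂ − μ = ρ(X − μ)
ρ = (T̂ − μ)/(X − μ) = (702.9744 − 514.4) / (723 − 514.4) = 188.5744 / 208.6 = 0.90400

0.904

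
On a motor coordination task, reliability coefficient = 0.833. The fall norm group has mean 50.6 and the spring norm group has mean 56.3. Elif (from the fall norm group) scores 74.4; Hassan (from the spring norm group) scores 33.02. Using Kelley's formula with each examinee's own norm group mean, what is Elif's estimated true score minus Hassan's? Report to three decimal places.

33.518

T̂_Elif = 0.833(74.4) + 0.167(50.6) = 70.42540
T̂_Hassan = 0.833(33.02) + 0.167(56.3) = 36.90776
Difference = 70.42540 − 36.90776 = 33.51764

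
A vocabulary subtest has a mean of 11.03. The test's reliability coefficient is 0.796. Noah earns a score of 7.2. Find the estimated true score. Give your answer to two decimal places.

Regress the observed score toward the mean by the unreliability: T̂ = 0.796·7.2 + 0.204·11.03 = 5.7312 + 2.25012 = 7.981.

7.98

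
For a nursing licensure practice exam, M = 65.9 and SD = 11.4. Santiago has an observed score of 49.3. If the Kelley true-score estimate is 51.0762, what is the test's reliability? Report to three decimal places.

T̂ = ρX + (1 − ρ)μ  ⇒  T̂ − μ = ρ(X − μ)
ρ = (T̂ − μ)/(X − μ) = (51.0762 − 65.9) / (49.3 − 65.9) = -14.8238 / -16.6 = 0.89300

0.893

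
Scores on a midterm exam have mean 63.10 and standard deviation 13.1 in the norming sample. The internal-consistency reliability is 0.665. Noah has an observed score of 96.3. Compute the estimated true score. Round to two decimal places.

T̂ = 0.665(96.3) + 0.335(63.10) = 64.0395 + 21.13850 = 85.178 → 85.18

85.18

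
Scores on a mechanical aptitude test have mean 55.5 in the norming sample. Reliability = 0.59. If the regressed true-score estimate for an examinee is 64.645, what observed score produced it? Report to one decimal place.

T̂ = ρX + (1 − ρ)μ  ⇒  X = (T̂ − (1 − ρ)μ) / ρ
X = (64.645 − 0.41 × 55.5) / 0.59 = (64.645 − 22.755) / 0.59 = 41.890 / 0.59 = 71.000

71.0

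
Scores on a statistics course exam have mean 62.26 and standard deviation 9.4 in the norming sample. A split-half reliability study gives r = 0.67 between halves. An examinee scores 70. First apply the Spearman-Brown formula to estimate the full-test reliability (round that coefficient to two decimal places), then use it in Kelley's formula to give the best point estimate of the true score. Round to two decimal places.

Spearman-Brown: ρ = 2r/(1 + r) = 2(0.67)/(1 + 0.67) = 1.340/1.67 = 0.8024 → 0.80
T̂ = ρX + (1 − ρ)μ
  = 0.80 × 70 + 0.20 × 62.26
  = 56.00 + 12.4520
  = 68.452
  ≈ 68.45

68.45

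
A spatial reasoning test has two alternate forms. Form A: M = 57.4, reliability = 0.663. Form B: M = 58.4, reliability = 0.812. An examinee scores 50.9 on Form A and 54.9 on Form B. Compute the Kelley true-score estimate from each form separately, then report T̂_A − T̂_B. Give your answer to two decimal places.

T̂_A = 0.663(50.9) + 0.337(57.4) = 53.0905
T̂_B = 0.812(54.9) + 0.188(58.4) = 55.5580
T̂_A − T̂_B = -2.4675

-2.47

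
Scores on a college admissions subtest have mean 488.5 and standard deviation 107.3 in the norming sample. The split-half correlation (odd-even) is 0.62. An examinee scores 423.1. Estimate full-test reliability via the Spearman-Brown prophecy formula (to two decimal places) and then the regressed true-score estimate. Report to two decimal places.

438.14

Spearman-Brown: ρ = 2r/(1 + r) = 2(0.62)/(1 + 0.62) = 1.240/1.62 = 0.7654 → 0.77
T̂ = ρX + (1 − ρ)μ
  = 0.77 × 423.1 + 0.23 × 488.5
  = 325.787 + 112.355
  = 438.142
  ≈ 438.14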